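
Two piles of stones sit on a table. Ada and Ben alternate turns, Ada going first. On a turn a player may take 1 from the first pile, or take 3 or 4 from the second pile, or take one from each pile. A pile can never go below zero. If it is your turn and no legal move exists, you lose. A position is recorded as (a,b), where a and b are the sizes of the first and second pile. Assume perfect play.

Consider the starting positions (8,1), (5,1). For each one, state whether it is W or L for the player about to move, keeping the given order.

(8,1): L, (5,1): W

Build the W/L table. Terminal = L. A non-terminal position is W if it has a move to some L; otherwise it is L.
No move ever increases a pile, so every position that can arise here has a ≤ 8 and b ≤ 1; it is enough to label the cells with 0 ≤ a ≤ 8 and 0 ≤ b ≤ 1.
Every move lowers a or b (never raises either), so fill the grid row by row in increasing a, and left to right within a row: each cell's successors are then already labelled.
      b=0  b=1
a=0:    L    L
a=1:    W    W
a=2:    L    L
a=3:    W    W
a=4:    L    L
a=5:    W    W
a=6:    L    L
a=7:    W    W
a=8:    L    L
Cells with no legal move (terminal, hence L): (0,0), (0,1).
The remaining L cells, each justified by listing all of its moves:
(2,0): →(1,0)(W) only, which is W, so L
(2,1): →(1,1)(W), (1,0)(W) — all W, so L
(4,0): →(3,0)(W) only, which is W, so L
(4,1): →(3,1)(W), (3,0)(W) — all W, so L
(6,0): →(5,0)(W) only, which is W, so L
(6,1): →(5,1)(W), (5,0)(W) — all W, so L
(8,0): →(7,0)(W) only, which is W, so L
(8,1): →(7,1)(W), (7,0)(W) — all W, so L
Every other cell has at least one move into one of the L cells above, so it is W.
(8,1): one of the L cells justified above, so L
(5,1): the move to (4,1) reaches an L cell, so W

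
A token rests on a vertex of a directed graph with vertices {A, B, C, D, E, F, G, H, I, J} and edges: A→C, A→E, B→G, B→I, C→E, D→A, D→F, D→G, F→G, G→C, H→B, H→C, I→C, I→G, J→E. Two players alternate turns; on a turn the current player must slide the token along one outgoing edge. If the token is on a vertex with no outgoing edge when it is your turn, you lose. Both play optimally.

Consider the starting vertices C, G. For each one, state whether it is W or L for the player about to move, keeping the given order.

Compute win/loss labels from the base case upward. A position with no move is L. Any other position is W if it can reach an L in one move, else L.
Every edge goes from a vertex to one that appears earlier in the order E, C, G, F, I, B, H, J, A, D, so processing vertices in that order labels each vertex after all of its successors.
E: no outgoing edge → L
C: W (go to E, an L position)
G: L (sole option C(W) is W)
F: W (go to G, an L position)
I: W (go to G, an L position)
B: W (go to G, an L position)
H: L (options B(W), C(W) are all W)
J: W (go to E, an L position)
A: W (go to E, an L position)
D: W (go to G, an L position)

C: W, G: L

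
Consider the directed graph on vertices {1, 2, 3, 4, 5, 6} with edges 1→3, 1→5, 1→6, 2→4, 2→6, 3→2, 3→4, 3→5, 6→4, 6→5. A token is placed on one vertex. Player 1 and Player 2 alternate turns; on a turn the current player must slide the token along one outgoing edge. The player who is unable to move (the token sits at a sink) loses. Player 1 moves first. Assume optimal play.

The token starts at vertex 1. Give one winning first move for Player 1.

Compute win/loss labels from the base case upward. A position with no move is L. Any other position is W if it can reach an L in one move, else L.
Every edge goes from a vertex to one that appears earlier in the order 5, 4, 6, 2, 3, 1, so processing vertices in that order labels each vertex after all of its successors.
5: no outgoing edge → L
4: no outgoing edge → L
6: reaches L-position 4 → W
2: reaches L-position 4 → W
3: reaches L-position 4 → W
1: reaches L-position 5 → W
From 1, the L positions reachable in one move are: 5.

Move to 5.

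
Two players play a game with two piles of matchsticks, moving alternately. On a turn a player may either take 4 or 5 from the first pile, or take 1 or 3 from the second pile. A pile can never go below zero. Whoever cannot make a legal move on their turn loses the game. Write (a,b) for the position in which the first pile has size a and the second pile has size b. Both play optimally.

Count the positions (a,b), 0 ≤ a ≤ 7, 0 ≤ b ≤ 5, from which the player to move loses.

Use the standard recursion: the mover loses at a terminal position; elsewhere, the mover wins exactly when some move hands the opponent an L position.
Every move lowers a or b (never raises either), so fill the grid row by row in increasing a, and left to right within a row: each cell's successors are then already labelled.
      b=0  b=1  b=2  b=3  b=4  b=5
a=0:    L    W    L    W    L    W
a=1:    L    W    L    W    L    W
a=2:    L    W    L    W    L    W
a=3:    L    W    L    W    L    W
a=4:    W    L    W    L    W    L
a=5:    W    L    W    L    W    L
a=6:    W    L    W    L    W    L
a=7:    W    L    W    L    W    L
Cells with no legal move (terminal, hence L): (0,0), (1,0), (2,0), (3,0).
The remaining L cells, each justified by listing all of its moves:
(0,2): →(0,1)(W) only, which is W, so L
(0,4): →(0,3)(W), (0,1)(W) — all W, so L
(1,2): →(1,1)(W) only, which is W, so L
(1,4): →(1,3)(W), (1,1)(W) — all W, so L
(2,2): →(2,1)(W) only, which is W, so L
(2,4): →(2,3)(W), (2,1)(W) — all W, so L
(3,2): →(3,1)(W) only, which is W, so L
(3,4): →(3,3)(W), (3,1)(W) — all W, so L
(4,1): →(0,1)(W), (4,0)(W) — all W, so L
(4,3): →(0,3)(W), (4,2)(W), (4,0)(W) — all W, so L
(4,5): →(0,5)(W), (4,4)(W), (4,2)(W) — all W, so L
(5,1): →(1,1)(W), (0,1)(W), (5,0)(W) — all W, so L
(5,3): →(1,3)(W), (0,3)(W), (5,2)(W), (5,0)(W) — all W, so L
(5,5): →(1,5)(W), (0,5)(W), (5,4)(W), (5,2)(W) — all W, so L
(6,1): →(2,1)(W), (1,1)(W), (6,0)(W) — all W, so L
(6,3): →(2,3)(W), (1,3)(W), (6,2)(W), (6,0)(W) — all W, so L
(6,5): →(2,5)(W), (1,5)(W), (6,4)(W), (6,2)(W) — all W, so L
(7,1): →(3,1)(W), (2,1)(W), (7,0)(W) — all W, so L
(7,3): →(3,3)(W), (2,3)(W), (7,2)(W), (7,0)(W) — all W, so L
(7,5): →(3,5)(W), (2,5)(W), (7,4)(W), (7,2)(W) — all W, so L
Every other cell has at least one move into one of the L cells above, so it is W.
L cells per row: a=0: 3, a=1: 3, a=2: 3, a=3: 3, a=4: 3, a=5: 3, a=6: 3, a=7: 3; total 24.

24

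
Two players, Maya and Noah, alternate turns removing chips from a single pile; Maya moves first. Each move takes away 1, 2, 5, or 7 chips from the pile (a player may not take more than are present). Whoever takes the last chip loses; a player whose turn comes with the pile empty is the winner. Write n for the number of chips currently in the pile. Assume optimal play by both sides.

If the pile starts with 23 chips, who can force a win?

Classify positions by backward induction: terminal positions (no move available) are W. From any other position, the mover wins iff some move reaches an L.
n=0: no move; the opponent has just taken the last chip and therefore loses → W
n=1: only reaches 0(W), which is W → L
n=2: reaches L-position 1 → W
n=3: reaches L-position 1 → W
n=4: only reaches 3(W), 2(W), all W → L
n=5: reaches L-position 4 → W
n=6: reaches L-position 4 → W
n=7: only reaches 6(W), 5(W), 2(W), 0(W), all W → L
n=8: reaches L-position 7 → W
n=9: reaches L-position 7 → W
n=10: only reaches 9(W), 8(W), 5(W), 3(W), all W → L
n=11: reaches L-position 10 → W
n=12: reaches L-position 10 → W
n=13: only reaches 12(W), 11(W), 8(W), 6(W), all W → L
n=14: reaches L-position 13 → W
n=15: reaches L-position 13 → W
n=16: only reaches 15(W), 14(W), 11(W), 9(W), all W → L
n=17: reaches L-position 16 → W
n=18: reaches L-position 16 → W
n=19: only reaches 18(W), 17(W), 14(W), 12(W), all W → L
n=20: reaches L-position 19 → W
n=21: reaches L-position 19 → W
n=22: only reaches 21(W), 20(W), 17(W), 15(W), all W → L
n=23: reaches L-position 22 → W
The starting position 23 is W: Maya should remove 1, leaving 22, handing over an L position.

Maya wins.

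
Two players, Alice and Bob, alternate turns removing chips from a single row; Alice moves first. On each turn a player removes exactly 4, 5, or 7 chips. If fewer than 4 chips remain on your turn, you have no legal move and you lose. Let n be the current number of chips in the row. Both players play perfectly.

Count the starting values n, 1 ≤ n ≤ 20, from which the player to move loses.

Use the standard recursion: the mover loses at a terminal position; elsewhere, the mover wins exactly when some move hands the opponent an L position.
n=0: no move → L
n=1: no move → L
n=2: no move → L
n=3: no move → L
n=4: reaches L-position 0 → W
n=5: reaches L-position 1 → W
n=6: reaches L-position 2 → W
n=7: reaches L-position 3 → W
n=8: reaches L-position 3 → W
n=9: reaches L-position 2 → W
n=10: reaches L-position 3 → W
n=11: only reaches 7(W), 6(W), 4(W), all W → L
n=12: only reaches 8(W), 7(W), 5(W), all W → L
n=13: only reaches 9(W), 8(W), 6(W), all W → L
n=14: only reaches 10(W), 9(W), 7(W), all W → L
n=15: reaches L-position 11 → W
n=16: reaches L-position 12 → W
n=17: reaches L-position 13 → W
n=18: reaches L-position 14 → W
n=19: reaches L-position 14 → W
n=20: reaches L-position 13 → W
L entries with 1 ≤ n ≤ 20 (n=0 is outside the asked range and is not counted): n = 1, 2, 3, 11, 12, 13, 14; that makes 7.

7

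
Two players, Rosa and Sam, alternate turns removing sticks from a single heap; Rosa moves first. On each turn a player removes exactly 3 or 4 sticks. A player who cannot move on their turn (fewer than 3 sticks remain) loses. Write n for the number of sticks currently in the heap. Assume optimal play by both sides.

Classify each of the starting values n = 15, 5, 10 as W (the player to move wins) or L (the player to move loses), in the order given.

15: L, 5: W, 10: W

Work bottom-up. With no move the player to move loses. Otherwise the position is W if at least one move leads to an L position for the opponent, and L if every move leads to a W.
n=0: no move → L
n=1: no move → L
n=2: no move → L
n=3: W (go to 0, an L position)
n=4: W (go to 1, an L position)
n=5: W (go to 2, an L position)
n=6: W (go to 2, an L position)
n=7: L (options 4(W), 3(W) are all W)
n=8: L (options 5(W), 4(W) are all W)
n=9: L (options 6(W), 5(W) are all W)
n=10: W (go to 7, an L position)
n=11: W (go to 8, an L position)
n=12: W (go to 9, an L position)
n=13: W (go to 9, an L position)
n=14: L (options 11(W), 10(W) are all W)
n=15: L (options 12(W), 11(W) are all W)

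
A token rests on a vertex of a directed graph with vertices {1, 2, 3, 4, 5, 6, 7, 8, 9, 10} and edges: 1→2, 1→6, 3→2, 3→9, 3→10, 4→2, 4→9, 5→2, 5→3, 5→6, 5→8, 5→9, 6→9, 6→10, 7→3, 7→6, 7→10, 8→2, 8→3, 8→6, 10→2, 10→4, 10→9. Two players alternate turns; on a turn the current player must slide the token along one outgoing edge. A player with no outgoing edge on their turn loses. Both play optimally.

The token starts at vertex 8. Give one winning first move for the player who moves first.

Build the W/L table. Terminal = L. A non-terminal position is W if it has a move to some L; otherwise it is L.
Every edge goes from a vertex to one that appears earlier in the order 9, 2, 4, 10, 3, 6, 8, 5, 1, 7, so processing vertices in that order labels each vertex after all of its successors.
9: no outgoing edge → L
2: no outgoing edge → L
4: W (go to 2, an L position)
10: W (go to 2, an L position)
3: W (go to 2, an L position)
6: W (go to 9, an L position)
8: W (go to 2, an L position)
5: W (go to 2, an L position)
1: W (go to 2, an L position)
7: L (options 6(W), 3(W), 10(W) are all W)
From 8, the L positions reachable in one move are: 2.

Move to 2.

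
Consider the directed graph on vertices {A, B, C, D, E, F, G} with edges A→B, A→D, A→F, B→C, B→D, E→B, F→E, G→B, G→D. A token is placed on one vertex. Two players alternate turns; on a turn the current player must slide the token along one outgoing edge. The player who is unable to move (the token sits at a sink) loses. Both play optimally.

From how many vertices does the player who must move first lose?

3

Build the W/L table. Terminal = L. A non-terminal position is W if it has a move to some L; otherwise it is L.
Every edge goes from a vertex to one that appears earlier in the order C, D, B, G, E, F, A, so processing vertices in that order labels each vertex after all of its successors.
C: no outgoing edge → L
D: no outgoing edge → L
B: reaches L-position D → W
G: reaches L-position D → W
E: only reaches B(W), which is W → L
F: reaches L-position E → W
A: reaches L-position D → W
The L vertices are C, D, E; that is 3 in all.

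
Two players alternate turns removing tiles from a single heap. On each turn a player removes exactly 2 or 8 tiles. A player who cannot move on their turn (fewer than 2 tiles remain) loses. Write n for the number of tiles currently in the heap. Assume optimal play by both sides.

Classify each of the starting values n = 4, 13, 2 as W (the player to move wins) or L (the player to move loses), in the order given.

4: L, 13: W, 2: W

Build the W/L table. Terminal = L. A non-terminal position is W if it has a move to some L; otherwise it is L.
n=0: no move → L
n=1: no move → L
n=2: →0(L), so W
n=3: →1(L), so W
n=4: →2(W) only, which is W, so L
n=5: →3(W) only, which is W, so L
n=6: →4(L), so W
n=7: →5(L), so W
n=8: →0(L), so W
n=9: →1(L), so W
n=10: →8(W), 2(W) — all W, so L
n=11: →9(W), 3(W) — all W, so L
n=12: →10(L), so W
n=13: →11(L), so W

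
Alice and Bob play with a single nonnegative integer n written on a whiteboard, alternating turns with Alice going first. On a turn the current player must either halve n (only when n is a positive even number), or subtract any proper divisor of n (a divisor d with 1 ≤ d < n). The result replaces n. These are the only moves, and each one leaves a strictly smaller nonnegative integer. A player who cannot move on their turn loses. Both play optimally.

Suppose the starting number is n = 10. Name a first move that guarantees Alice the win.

Positions with no move are L. A position that does have a move is losing for the player to move precisely when every available move leads to a winning position for the opponent. Fill in the labels:
n=0: no move → L
n=1: no move → L
n=2: →1(L), so W
n=3: →2(W) only, which is W, so L
n=4: →3(L), so W
n=5: →4(W) only, which is W, so L
n=6: →3(L), so W
n=7: →6(W) only, which is W, so L
n=8: →7(L), so W
n=9: →6(W), 8(W) — all W, so L
n=10: →5(L), so W
From 10, the L positions reachable in one move are: 5, 9. Any move reaching one of these is winning.

Move to 5.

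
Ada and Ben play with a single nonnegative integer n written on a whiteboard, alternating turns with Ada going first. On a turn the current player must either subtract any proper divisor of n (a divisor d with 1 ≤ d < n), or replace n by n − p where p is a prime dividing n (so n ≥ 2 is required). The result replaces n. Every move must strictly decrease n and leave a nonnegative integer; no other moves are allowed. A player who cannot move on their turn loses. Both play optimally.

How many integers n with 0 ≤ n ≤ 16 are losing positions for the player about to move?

Classify positions by backward induction: terminal positions (no move available) are L. From any other position, the mover wins iff some move reaches an L.
n=0: no move → L
n=1: no move → L
n=2: can move to 0, which is L ⇒ W
n=3: can move to 0, which is L ⇒ W
n=4: moves to 2(W), 3(W); every one is W ⇒ L
n=5: can move to 0, which is L ⇒ W
n=6: can move to 4, which is L ⇒ W
n=7: can move to 0, which is L ⇒ W
n=8: can move to 4, which is L ⇒ W
n=9: moves to 6(W), 8(W); every one is W ⇒ L
n=10: can move to 9, which is L ⇒ W
n=11: can move to 0, which is L ⇒ W
n=12: can move to 9, which is L ⇒ W
n=13: can move to 0, which is L ⇒ W
n=14: moves to 7(W), 12(W), 13(W); every one is W ⇒ L
n=15: can move to 14, which is L ⇒ W
n=16: can move to 14, which is L ⇒ W
L entries with 0 ≤ n ≤ 16: n = 0, 1, 4, 9, 14; that makes 5.

5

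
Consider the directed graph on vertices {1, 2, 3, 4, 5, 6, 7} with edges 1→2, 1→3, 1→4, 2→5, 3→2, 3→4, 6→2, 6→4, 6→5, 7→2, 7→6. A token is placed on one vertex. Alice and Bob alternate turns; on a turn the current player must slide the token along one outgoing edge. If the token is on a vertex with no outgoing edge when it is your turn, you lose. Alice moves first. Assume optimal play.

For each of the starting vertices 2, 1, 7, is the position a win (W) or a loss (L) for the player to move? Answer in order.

Compute win/loss labels from the base case upward. A position with no move is L. Any other position is W if it can reach an L in one move, else L.
Every edge goes from a vertex to one that appears earlier in the order 4, 5, 2, 6, 3, 7, 1, so processing vertices in that order labels each vertex after all of its successors.
4: no outgoing edge → L
5: no outgoing edge → L
2: →5(L), so W
6: →5(L), so W
3: →4(L), so W
7: →6(W), 2(W) — all W, so L
1: →4(L), so W

2: W, 1: W, 7: L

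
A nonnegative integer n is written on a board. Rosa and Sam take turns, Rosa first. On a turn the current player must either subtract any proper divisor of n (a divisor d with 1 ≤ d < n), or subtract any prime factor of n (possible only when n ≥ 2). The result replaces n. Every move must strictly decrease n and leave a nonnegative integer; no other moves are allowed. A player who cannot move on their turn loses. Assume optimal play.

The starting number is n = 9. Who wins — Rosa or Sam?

Classify positions by backward induction: terminal positions (no move available) are L. From any other position, the mover wins iff some move reaches an L.
n=0: no move → L
n=1: no move → L
n=2: reaches L-position 0 → W
n=3: reaches L-position 0 → W
n=4: only reaches 2(W), 3(W), all W → L
n=5: reaches L-position 0 → W
n=6: reaches L-position 4 → W
n=7: reaches L-position 0 → W
n=8: reaches L-position 4 → W
n=9: only reaches 6(W), 8(W), all W → L
Every move from 9 reaches a W position, so the mover loses.

Sam wins.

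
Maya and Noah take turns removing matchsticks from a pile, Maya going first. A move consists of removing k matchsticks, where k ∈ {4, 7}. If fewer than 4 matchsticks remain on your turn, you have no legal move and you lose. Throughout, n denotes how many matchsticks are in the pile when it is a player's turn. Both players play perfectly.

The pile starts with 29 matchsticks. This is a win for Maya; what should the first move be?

Remove 4, leaving 25.

Compute win/loss labels from the base case upward. A position with no move is L. Any other position is W if it can reach an L in one move, else L.
n=0: no move → L
n=1: no move → L
n=2: no move → L
n=3: no move → L
n=4: W (go to 0, an L position)
n=5: W (go to 1, an L position)
n=6: W (go to 2, an L position)
n=7: W (go to 3, an L position)
n=8: W (go to 1, an L position)
n=9: W (go to 2, an L position)
n=10: W (go to 3, an L position)
n=11: L (options 7(W), 4(W) are all W)
n=12: L (options 8(W), 5(W) are all W)
n=13: L (options 9(W), 6(W) are all W)
n=14: L (options 10(W), 7(W) are all W)
n=15: W (go to 11, an L position)
n=16: W (go to 12, an L position)
n=17: W (go to 13, an L position)
n=18: W (go to 14, an L position)
n=19: W (go to 12, an L position)
n=20: W (go to 13, an L position)
n=21: W (go to 14, an L position)
n=22: L (options 18(W), 15(W) are all W)
n=23: L (options 19(W), 16(W) are all W)
n=24: L (options 20(W), 17(W) are all W)
n=25: L (options 21(W), 18(W) are all W)
n=26: W (go to 22, an L position)
n=27: W (go to 23, an L position)
n=28: W (go to 24, an L position)
n=29: W (go to 25, an L position)
From 29, the L positions reachable in one move are: 25, 22. Any move reaching one of these is winning.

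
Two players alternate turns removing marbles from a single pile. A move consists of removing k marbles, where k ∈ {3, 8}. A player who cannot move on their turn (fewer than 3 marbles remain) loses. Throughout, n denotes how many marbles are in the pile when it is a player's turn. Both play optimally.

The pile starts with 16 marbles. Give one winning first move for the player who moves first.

Build the W/L table. Terminal = L. A non-terminal position is W if it has a move to some L; otherwise it is L.
n=0: no move → L
n=1: no move → L
n=2: no move → L
n=3: →0(L), so W
n=4: →1(L), so W
n=5: →2(L), so W
n=6: →3(W) only, which is W, so L
n=7: →4(W) only, which is W, so L
n=8: →0(L), so W
n=9: →6(L), so W
n=10: →7(L), so W
n=11: →8(W), 3(W) — all W, so L
n=12: →9(W), 4(W) — all W, so L
n=13: →10(W), 5(W) — all W, so L
n=14: →11(L), so W
n=15: →12(L), so W
n=16: →13(L), so W
From 16, the L positions reachable in one move are: 13.

Remove 3, leaving 13.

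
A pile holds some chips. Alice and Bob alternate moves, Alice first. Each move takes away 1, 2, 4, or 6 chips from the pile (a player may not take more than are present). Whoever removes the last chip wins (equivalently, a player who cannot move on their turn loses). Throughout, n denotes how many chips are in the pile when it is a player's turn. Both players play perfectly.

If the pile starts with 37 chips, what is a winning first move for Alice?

Work bottom-up. With no move the player to move loses. Otherwise the position is W if at least one move leads to an L position for the opponent, and L if every move leads to a W.
n=0: no move → L
n=1: →0(L), so W
n=2: →0(L), so W
n=3: →2(W), 1(W) — all W, so L
n=4: →3(L), so W
n=5: →3(L), so W
n=6: →0(L), so W
n=7: →3(L), so W
n=8: →7(W), 6(W), 4(W), 2(W) — all W, so L
n=9: →8(L), so W
n=10: →8(L), so W
n=11: →10(W), 9(W), 7(W), 5(W) — all W, so L
n=12: →11(L), so W
n=13: →11(L), so W
n=14: →8(L), so W
n=15: →11(L), so W
n=16: →15(W), 14(W), 12(W), 10(W) — all W, so L
n=17: →16(L), so W
n=18: →16(L), so W
n=19: →18(W), 17(W), 15(W), 13(W) — all W, so L
n=20: →19(L), so W
n=21: →19(L), so W
n=22: →16(L), so W
n=23: →19(L), so W
n=24: →23(W), 22(W), 20(W), 18(W) — all W, so L
n=25: →24(L), so W
n=26: →24(L), so W
n=27: →26(W), 25(W), 23(W), 21(W) — all W, so L
n=28: →27(L), so W
n=29: →27(L), so W
n=30: →24(L), so W
n=31: →27(L), so W
n=32: →31(W), 30(W), 28(W), 26(W) — all W, so L
n=33: →32(L), so W
n=34: →32(L), so W
n=35: →34(W), 33(W), 31(W), 29(W) — all W, so L
n=36: →35(L), so W
n=37: →35(L), so W
From 37, the L positions reachable in one move are: 35.

Remove 2, leaving 35.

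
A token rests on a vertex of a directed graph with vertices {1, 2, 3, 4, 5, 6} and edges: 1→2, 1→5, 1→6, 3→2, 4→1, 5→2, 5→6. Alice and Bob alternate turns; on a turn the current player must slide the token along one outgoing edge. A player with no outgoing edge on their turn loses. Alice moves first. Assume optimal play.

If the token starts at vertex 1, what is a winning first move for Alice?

Classify positions by backward induction: terminal positions (no move available) are L. From any other position, the mover wins iff some move reaches an L.
Every edge goes from a vertex to one that appears earlier in the order 6, 2, 5, 1, 3, 4, so processing vertices in that order labels each vertex after all of its successors.
6: no outgoing edge → L
2: no outgoing edge → L
5: reaches L-position 2 → W
1: reaches L-position 2 → W
3: reaches L-position 2 → W
4: only reaches 1(W), which is W → L
From 1, the L positions reachable in one move are: 2, 6. Any move reaching one of these is winning.

Move to 2.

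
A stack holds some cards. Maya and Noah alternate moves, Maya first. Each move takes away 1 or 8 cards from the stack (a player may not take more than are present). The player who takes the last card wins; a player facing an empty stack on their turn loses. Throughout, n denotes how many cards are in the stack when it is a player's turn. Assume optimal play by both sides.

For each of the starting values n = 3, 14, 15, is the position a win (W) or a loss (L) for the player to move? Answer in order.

Classify positions by backward induction: terminal positions (no move available) are L. From any other position, the mover wins iff some move reaches an L.
n=0: no move → L
n=1: W (go to 0, an L position)
n=2: L (sole option 1(W) is W)
n=3: W (go to 2, an L position)
n=4: L (sole option 3(W) is W)
n=5: W (go to 4, an L position)
n=6: L (sole option 5(W) is W)
n=7: W (go to 6, an L position)
n=8: W (go to 0, an L position)
n=9: L (options 8(W), 1(W) are all W)
n=10: W (go to 9, an L position)
n=11: L (options 10(W), 3(W) are all W)
n=12: W (go to 11, an L position)
n=13: L (options 12(W), 5(W) are all W)
n=14: W (go to 13, an L position)
n=15: L (options 14(W), 7(W) are all W)

3: W, 14: W, 15: L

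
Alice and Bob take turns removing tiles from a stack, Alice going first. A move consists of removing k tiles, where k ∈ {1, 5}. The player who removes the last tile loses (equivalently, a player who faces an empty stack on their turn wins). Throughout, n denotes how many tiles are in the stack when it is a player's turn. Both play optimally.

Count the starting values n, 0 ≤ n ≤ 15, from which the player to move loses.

8

Positions with no move are W. A position that does have a move is losing for the player to move precisely when every available move leads to a winning position for the opponent. Fill in the labels:
n=0: no move; the opponent has just taken the last tile and therefore loses → W
n=1: L (sole option 0(W) is W)
n=2: W (go to 1, an L position)
n=3: L (sole option 2(W) is W)
n=4: W (go to 3, an L position)
n=5: L (options 4(W), 0(W) are all W)
n=6: W (go to 5, an L position)
n=7: L (options 6(W), 2(W) are all W)
n=8: W (go to 7, an L position)
n=9: L (options 8(W), 4(W) are all W)
n=10: W (go to 9, an L position)
n=11: L (options 10(W), 6(W) are all W)
n=12: W (go to 11, an L position)
n=13: L (options 12(W), 8(W) are all W)
n=14: W (go to 13, an L position)
n=15: L (options 14(W), 10(W) are all W)
L entries with 0 ≤ n ≤ 15: n = 1, 3, 5, 7, 9, 11, 13, 15; that makes 8.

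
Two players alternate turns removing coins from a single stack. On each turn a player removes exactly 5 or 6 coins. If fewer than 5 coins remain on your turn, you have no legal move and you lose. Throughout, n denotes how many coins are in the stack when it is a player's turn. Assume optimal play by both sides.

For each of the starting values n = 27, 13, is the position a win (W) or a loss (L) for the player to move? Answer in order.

Build the W/L table. Terminal = L. A non-terminal position is W if it has a move to some L; otherwise it is L.
n=0: no move → L
n=1: no move → L
n=2: no move → L
n=3: no move → L
n=4: no move → L
n=5: W (go to 0, an L position)
n=6: W (go to 1, an L position)
n=7: W (go to 2, an L position)
n=8: W (go to 3, an L position)
n=9: W (go to 4, an L position)
n=10: W (go to 4, an L position)
n=11: L (options 6(W), 5(W) are all W)
n=12: L (options 7(W), 6(W) are all W)
n=13: L (options 8(W), 7(W) are all W)
n=14: L (options 9(W), 8(W) are all W)
n=15: L (options 10(W), 9(W) are all W)
n=16: W (go to 11, an L position)
n=17: W (go to 12, an L position)
n=18: W (go to 13, an L position)
n=19: W (go to 14, an L position)
n=20: W (go to 15, an L position)
n=21: W (go to 15, an L position)
n=22: L (options 17(W), 16(W) are all W)
n=23: L (options 18(W), 17(W) are all W)
n=24: L (options 19(W), 18(W) are all W)
n=25: L (options 20(W), 19(W) are all W)
n=26: L (options 21(W), 20(W) are all W)
n=27: W (go to 22, an L position)

27: W, 13: L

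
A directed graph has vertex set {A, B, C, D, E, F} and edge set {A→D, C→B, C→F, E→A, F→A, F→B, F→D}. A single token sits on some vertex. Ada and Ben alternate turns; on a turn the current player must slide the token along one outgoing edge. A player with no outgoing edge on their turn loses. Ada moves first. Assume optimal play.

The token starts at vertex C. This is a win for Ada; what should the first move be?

Work bottom-up. With no move the player to move loses. Otherwise the position is W if at least one move leads to an L position for the opponent, and L if every move leads to a W.
Every edge goes from a vertex to one that appears earlier in the order D, B, A, F, E, C, so processing vertices in that order labels each vertex after all of its successors.
D: no outgoing edge → L
B: no outgoing edge → L
A: can move to D, which is L ⇒ W
F: can move to B, which is L ⇒ W
E: the only move is to A(W), a W ⇒ L
C: can move to B, which is L ⇒ W
From C, the L positions reachable in one move are: B.

Move to B.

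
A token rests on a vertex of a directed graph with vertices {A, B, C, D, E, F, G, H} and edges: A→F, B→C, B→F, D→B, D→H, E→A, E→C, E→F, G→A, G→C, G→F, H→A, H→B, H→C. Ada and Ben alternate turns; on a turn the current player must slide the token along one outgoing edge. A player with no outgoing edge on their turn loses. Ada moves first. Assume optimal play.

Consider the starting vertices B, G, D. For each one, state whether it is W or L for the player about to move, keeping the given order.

Use the standard recursion: the mover loses at a terminal position; elsewhere, the mover wins exactly when some move hands the opponent an L position.
Every edge goes from a vertex to one that appears earlier in the order F, C, B, A, H, D, G, E, so processing vertices in that order labels each vertex after all of its successors.
F: no outgoing edge → L
C: no outgoing edge → L
B: reaches L-position C → W
A: reaches L-position F → W
H: reaches L-position C → W
D: only reaches H(W), B(W), all W → L
G: reaches L-position C → W
E: reaches L-position C → W

B: W, G: W, D: L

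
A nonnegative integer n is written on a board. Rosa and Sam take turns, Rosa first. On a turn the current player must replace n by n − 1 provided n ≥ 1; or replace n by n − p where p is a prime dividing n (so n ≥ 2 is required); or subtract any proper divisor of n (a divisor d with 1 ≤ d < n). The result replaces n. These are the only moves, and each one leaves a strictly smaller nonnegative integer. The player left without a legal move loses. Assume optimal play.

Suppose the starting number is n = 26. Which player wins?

Sam wins.

Build the W/L table. Terminal = L. A non-terminal position is W if it has a move to some L; otherwise it is L.
n=0: no move → L
n=1: reaches L-position 0 → W
n=2: reaches L-position 0 → W
n=3: reaches L-position 0 → W
n=4: only reaches 2(W), 3(W), all W → L
n=5: reaches L-position 0 → W
n=6: reaches L-position 4 → W
n=7: reaches L-position 0 → W
n=8: reaches L-position 4 → W
n=9: only reaches 6(W), 8(W), all W → L
n=10: reaches L-position 9 → W
n=11: reaches L-position 0 → W
n=12: reaches L-position 9 → W
n=13: reaches L-position 0 → W
n=14: only reaches 7(W), 12(W), 13(W), all W → L
n=15: reaches L-position 14 → W
n=16: reaches L-position 14 → W
n=17: reaches L-position 0 → W
n=18: reaches L-position 9 → W
n=19: reaches L-position 0 → W
n=20: only reaches 10(W), 15(W), 16(W), 18(W), 19(W), all W → L
n=21: reaches L-position 14 → W
n=22: reaches L-position 20 → W
n=23: reaches L-position 0 → W
n=24: reaches L-position 20 → W
n=25: reaches L-position 20 → W
n=26: only reaches 13(W), 24(W), 25(W), all W → L
The starting position 26 is L: whatever Rosa does, the opponent receives a W position.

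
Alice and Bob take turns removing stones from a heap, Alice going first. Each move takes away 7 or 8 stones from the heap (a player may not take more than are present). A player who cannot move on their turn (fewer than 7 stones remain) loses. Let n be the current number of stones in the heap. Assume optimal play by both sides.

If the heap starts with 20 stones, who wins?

Use the standard recursion: the mover loses at a terminal position; elsewhere, the mover wins exactly when some move hands the opponent an L position.
n=0: no move → L
n=1: no move → L
n=2: no move → L
n=3: no move → L
n=4: no move → L
n=5: no move → L
n=6: no move → L
n=7: can move to 0, which is L ⇒ W
n=8: can move to 1, which is L ⇒ W
n=9: can move to 2, which is L ⇒ W
n=10: can move to 3, which is L ⇒ W
n=11: can move to 4, which is L ⇒ W
n=12: can move to 5, which is L ⇒ W
n=13: can move to 6, which is L ⇒ W
n=14: can move to 6, which is L ⇒ W
n=15: moves to 8(W), 7(W); every one is W ⇒ L
n=16: moves to 9(W), 8(W); every one is W ⇒ L
n=17: moves to 10(W), 9(W); every one is W ⇒ L
n=18: moves to 11(W), 10(W); every one is W ⇒ L
n=19: moves to 12(W), 11(W); every one is W ⇒ L
n=20: moves to 13(W), 12(W); every one is W ⇒ L
Every move from 20 reaches a W position, so the mover loses.

Bob wins.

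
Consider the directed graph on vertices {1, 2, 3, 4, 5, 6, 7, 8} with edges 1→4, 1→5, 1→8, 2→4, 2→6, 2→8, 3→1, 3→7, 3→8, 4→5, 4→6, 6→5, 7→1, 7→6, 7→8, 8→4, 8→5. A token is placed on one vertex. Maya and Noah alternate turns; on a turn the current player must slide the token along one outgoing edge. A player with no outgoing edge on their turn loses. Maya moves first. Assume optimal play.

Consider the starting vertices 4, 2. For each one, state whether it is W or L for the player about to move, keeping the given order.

Label each position W (a win for the player to move) or L (a loss). A position with no legal move is L; any other position is W exactly when some move reaches an L, and L when every move reaches a W.
Every edge goes from a vertex to one that appears earlier in the order 5, 6, 4, 8, 2, 1, 7, 3, so processing vertices in that order labels each vertex after all of its successors.
5: no outgoing edge → L
6: →5(L), so W
4: →5(L), so W
8: →5(L), so W
2: →8(W), 4(W), 6(W) — all W, so L
1: →5(L), so W
7: →1(W), 8(W), 6(W) — all W, so L
3: →7(L), so W

4: W, 2: L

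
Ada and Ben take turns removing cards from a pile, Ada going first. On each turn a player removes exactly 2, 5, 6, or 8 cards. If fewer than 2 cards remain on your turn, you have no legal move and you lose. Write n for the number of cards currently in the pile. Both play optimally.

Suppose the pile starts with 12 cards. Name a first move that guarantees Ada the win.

Work bottom-up. With no move the player to move loses. Otherwise the position is W if at least one move leads to an L position for the opponent, and L if every move leads to a W.
n=0: no move → L
n=1: no move → L
n=2: reaches L-position 0 → W
n=3: reaches L-position 1 → W
n=4: only reaches 2(W), which is W → L
n=5: reaches L-position 0 → W
n=6: reaches L-position 4 → W
n=7: reaches L-position 1 → W
n=8: reaches L-position 0 → W
n=9: reaches L-position 4 → W
n=10: reaches L-position 4 → W
n=11: only reaches 9(W), 6(W), 5(W), 3(W), all W → L
n=12: reaches L-position 4 → W
From 12, the L positions reachable in one move are: 4.

Remove 8, leaving 4.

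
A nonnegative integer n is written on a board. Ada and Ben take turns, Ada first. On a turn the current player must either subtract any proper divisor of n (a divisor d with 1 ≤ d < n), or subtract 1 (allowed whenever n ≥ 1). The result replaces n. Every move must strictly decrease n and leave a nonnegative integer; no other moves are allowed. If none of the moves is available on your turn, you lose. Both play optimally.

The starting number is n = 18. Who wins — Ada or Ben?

Ada wins.

Positions with no move are L. A position that does have a move is losing for the player to move precisely when every available move leads to a winning position for the opponent. Fill in the labels:
n=0: no move → L
n=1: reaches L-position 0 → W
n=2: only reaches 1(W), which is W → L
n=3: reaches L-position 2 → W
n=4: reaches L-position 2 → W
n=5: only reaches 4(W), which is W → L
n=6: reaches L-position 5 → W
n=7: only reaches 6(W), which is W → L
n=8: reaches L-position 7 → W
n=9: only reaches 6(W), 8(W), all W → L
n=10: reaches L-position 5 → W
n=11: only reaches 10(W), which is W → L
n=12: reaches L-position 9 → W
n=13: only reaches 12(W), which is W → L
n=14: reaches L-position 7 → W
n=15: only reaches 10(W), 12(W), 14(W), all W → L
n=16: reaches L-position 15 → W
n=17: only reaches 16(W), which is W → L
n=18: reaches L-position 9 → W
The starting position 18 is W: Ada should move to 9, handing over an L position.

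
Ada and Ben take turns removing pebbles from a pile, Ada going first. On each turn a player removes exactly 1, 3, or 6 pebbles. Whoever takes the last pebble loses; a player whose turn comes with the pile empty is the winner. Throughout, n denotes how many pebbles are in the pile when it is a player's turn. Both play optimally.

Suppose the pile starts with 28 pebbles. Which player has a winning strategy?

Ben wins.

Compute win/loss labels from the base case upward. A position with no move is W. Any other position is W if it can reach an L in one move, else L.
n=0: no move; the opponent has just taken the last pebble and therefore loses → W
n=1: →0(W) only, which is W, so L
n=2: →1(L), so W
n=3: →2(W), 0(W) — all W, so L
n=4: →3(L), so W
n=5: →4(W), 2(W) — all W, so L
n=6: →5(L), so W
n=7: →1(L), so W
n=8: →5(L), so W
n=9: →3(L), so W
n=10: →9(W), 7(W), 4(W) — all W, so L
n=11: →10(L), so W
n=12: →11(W), 9(W), 6(W) — all W, so L
n=13: →12(L), so W
n=14: →13(W), 11(W), 8(W) — all W, so L
n=15: →14(L), so W
n=16: →10(L), so W
n=17: →14(L), so W
n=18: →12(L), so W
n=19: →18(W), 16(W), 13(W) — all W, so L
n=20: →19(L), so W
n=21: →20(W), 18(W), 15(W) — all W, so L
n=22: →21(L), so W
n=23: →22(W), 20(W), 17(W) — all W, so L
n=24: →23(L), so W
n=25: →19(L), so W
n=26: →23(L), so W
n=27: →21(L), so W
n=28: →27(W), 25(W), 22(W) — all W, so L
The starting position 28 is L: whatever Ada does, the opponent receives a W position.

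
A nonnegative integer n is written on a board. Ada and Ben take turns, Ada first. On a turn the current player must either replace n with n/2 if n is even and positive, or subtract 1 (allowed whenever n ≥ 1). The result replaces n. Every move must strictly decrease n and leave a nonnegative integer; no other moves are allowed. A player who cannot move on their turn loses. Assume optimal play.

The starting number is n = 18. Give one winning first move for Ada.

Use the standard recursion: the mover loses at a terminal position; elsewhere, the mover wins exactly when some move hands the opponent an L position.
n=0: no move → L
n=1: reaches L-position 0 → W
n=2: only reaches 1(W), which is W → L
n=3: reaches L-position 2 → W
n=4: reaches L-position 2 → W
n=5: only reaches 4(W), which is W → L
n=6: reaches L-position 5 → W
n=7: only reaches 6(W), which is W → L
n=8: reaches L-position 7 → W
n=9: only reaches 8(W), which is W → L
n=10: reaches L-position 5 → W
n=11: only reaches 10(W), which is W → L
n=12: reaches L-position 11 → W
n=13: only reaches 12(W), which is W → L
n=14: reaches L-position 7 → W
n=15: only reaches 14(W), which is W → L
n=16: reaches L-position 15 → W
n=17: only reaches 16(W), which is W → L
n=18: reaches L-position 9 → W
From 18, the L positions reachable in one move are: 9, 17. Any move reaching one of these is winning.

Move to 9.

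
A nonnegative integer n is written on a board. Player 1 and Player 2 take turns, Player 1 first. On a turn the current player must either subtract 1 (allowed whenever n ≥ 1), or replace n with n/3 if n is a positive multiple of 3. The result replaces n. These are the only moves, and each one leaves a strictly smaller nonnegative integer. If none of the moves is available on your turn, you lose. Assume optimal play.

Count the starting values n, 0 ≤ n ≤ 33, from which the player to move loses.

16

Classify positions by backward induction: terminal positions (no move available) are L. From any other position, the mover wins iff some move reaches an L.
n=0: no move → L
n=1: can move to 0, which is L ⇒ W
n=2: the only move is to 1(W), a W ⇒ L
n=3: can move to 2, which is L ⇒ W
n=4: the only move is to 3(W), a W ⇒ L
n=5: can move to 4, which is L ⇒ W
n=6: can move to 2, which is L ⇒ W
n=7: the only move is to 6(W), a W ⇒ L
n=8: can move to 7, which is L ⇒ W
n=9: moves to 3(W), 8(W); every one is W ⇒ L
n=10: can move to 9, which is L ⇒ W
n=11: the only move is to 10(W), a W ⇒ L
n=12: can move to 4, which is L ⇒ W
n=13: the only move is to 12(W), a W ⇒ L
n=14: can move to 13, which is L ⇒ W
n=15: moves to 5(W), 14(W); every one is W ⇒ L
n=16: can move to 15, which is L ⇒ W
n=17: the only move is to 16(W), a W ⇒ L
n=18: can move to 17, which is L ⇒ W
n=19: the only move is to 18(W), a W ⇒ L
n=20: can move to 19, which is L ⇒ W
n=21: can move to 7, which is L ⇒ W
n=22: the only move is to 21(W), a W ⇒ L
n=23: can move to 22, which is L ⇒ W
n=24: moves to 8(W), 23(W); every one is W ⇒ L
n=25: can move to 24, which is L ⇒ W
n=26: the only move is to 25(W), a W ⇒ L
n=27: can move to 9, which is L ⇒ W
n=28: the only move is to 27(W), a W ⇒ L
n=29: can move to 28, which is L ⇒ W
n=30: moves to 10(W), 29(W); every one is W ⇒ L
n=31: can move to 30, which is L ⇒ W
n=32: the only move is to 31(W), a W ⇒ L
n=33: can move to 11, which is L ⇒ W
L entries with 0 ≤ n ≤ 33: n = 0, 2, 4, 7, 9, 11, 13, 15, 17, 19, 22, 24, 26, 28, 30, 32; that makes 16.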